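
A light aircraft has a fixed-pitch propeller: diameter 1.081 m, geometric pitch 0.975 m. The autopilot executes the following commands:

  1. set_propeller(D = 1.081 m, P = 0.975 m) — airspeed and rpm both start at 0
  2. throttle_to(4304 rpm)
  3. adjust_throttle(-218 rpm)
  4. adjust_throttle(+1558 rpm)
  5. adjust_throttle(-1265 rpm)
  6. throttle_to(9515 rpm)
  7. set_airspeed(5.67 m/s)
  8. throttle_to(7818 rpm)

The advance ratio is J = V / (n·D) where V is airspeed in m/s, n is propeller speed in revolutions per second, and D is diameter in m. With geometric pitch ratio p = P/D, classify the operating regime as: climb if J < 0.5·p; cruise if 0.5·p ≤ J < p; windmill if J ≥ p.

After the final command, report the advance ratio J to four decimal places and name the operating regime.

set_propeller: D = 1.081 m, P = 0.975 m (p = P/D = 0.901943); state ← (V=0, rpm=0)
throttle_to(4304): rpm ← 4304
adjust_throttle(-218): rpm ← 4304 -218 = 4086
adjust_throttle(+1558): rpm ← 4086 +1558 = 5644
adjust_throttle(-1265): rpm ← 5644 -1265 = 4379
throttle_to(9515): rpm ← 9515
set_airspeed(5.67): V ← 5.67 m/s
throttle_to(7818): rpm ← 7818
final state: V = 5.67 m/s, rpm = 7818 → n = rpm/60 = 130.300000 rev/s
J = V / (n·D) = 5.67 / (130.300000 × 1.081) = 0.040254
regime bands: climb J<0.4510 | cruise [0.4510, 0.9019) | windmill J≥0.9019
J = 0.0403 → climb

J = 0.0403, regime = climb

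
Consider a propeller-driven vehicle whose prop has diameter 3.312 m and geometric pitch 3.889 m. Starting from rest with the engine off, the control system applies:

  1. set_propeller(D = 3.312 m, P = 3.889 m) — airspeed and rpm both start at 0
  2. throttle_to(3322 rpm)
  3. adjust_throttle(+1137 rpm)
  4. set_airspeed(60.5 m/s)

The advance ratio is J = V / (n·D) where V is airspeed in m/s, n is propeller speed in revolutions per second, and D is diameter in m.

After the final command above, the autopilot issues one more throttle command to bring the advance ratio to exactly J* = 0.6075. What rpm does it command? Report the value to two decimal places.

set_propeller: D = 3.312 m, P = 3.889 m (p = P/D = 1.174215); state ← (V=0, rpm=0)
throttle_to(3322): rpm ← 3322
adjust_throttle(+1137): rpm ← 3322 +1137 = 4459
set_airspeed(60.5): V ← 60.5 m/s
final state: V = 60.5 m/s, rpm = 4459 → n = rpm/60 = 74.316667 rev/s
target J* = 0.6075; solve J* = V/(n·D) for n: n = V/(J*·D) = 60.5/(0.6075 × 3.312) = 30.068985 rev/s
rpm = 60·n = 1804.139083

rpm = 1804.14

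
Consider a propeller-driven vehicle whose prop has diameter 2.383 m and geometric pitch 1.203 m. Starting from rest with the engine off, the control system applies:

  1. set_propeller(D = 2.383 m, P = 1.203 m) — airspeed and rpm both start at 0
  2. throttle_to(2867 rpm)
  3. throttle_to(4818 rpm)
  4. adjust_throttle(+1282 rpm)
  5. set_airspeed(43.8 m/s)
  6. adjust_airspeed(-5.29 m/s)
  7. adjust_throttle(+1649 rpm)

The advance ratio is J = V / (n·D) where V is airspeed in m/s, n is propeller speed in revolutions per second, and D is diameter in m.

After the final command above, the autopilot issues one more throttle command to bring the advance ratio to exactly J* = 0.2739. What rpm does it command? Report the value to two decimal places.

rpm = 3540.04

set_propeller: D = 2.383 m, P = 1.203 m (p = P/D = 0.504826); state ← (V=0, rpm=0)
throttle_to(2867): rpm ← 2867
throttle_to(4818): rpm ← 4818
adjust_throttle(+1282): rpm ← 4818 +1282 = 6100
set_airspeed(43.8): V ← 43.8 m/s
adjust_airspeed(-5.29): V ← 43.8 -5.29 = 38.51 m/s
adjust_throttle(+1649): rpm ← 6100 +1649 = 7749
final state: V = 38.51 m/s, rpm = 7749 → n = rpm/60 = 129.150000 rev/s
target J* = 0.2739; solve J* = V/(n·D) for n: n = V/(J*·D) = 38.51/(0.2739 × 2.383) = 59.000738 rev/s
rpm = 60·n = 3540.044280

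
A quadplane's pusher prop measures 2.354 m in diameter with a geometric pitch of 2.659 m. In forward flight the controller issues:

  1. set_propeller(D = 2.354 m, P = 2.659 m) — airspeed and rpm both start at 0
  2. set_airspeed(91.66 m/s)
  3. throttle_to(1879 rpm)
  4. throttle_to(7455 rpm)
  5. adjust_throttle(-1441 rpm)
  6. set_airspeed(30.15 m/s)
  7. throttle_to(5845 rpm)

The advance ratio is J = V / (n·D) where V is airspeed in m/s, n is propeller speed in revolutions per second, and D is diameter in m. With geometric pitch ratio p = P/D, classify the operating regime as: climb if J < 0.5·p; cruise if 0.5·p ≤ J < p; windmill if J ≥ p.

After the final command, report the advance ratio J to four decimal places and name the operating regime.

J = 0.1315, regime = climb

set_propeller: D = 2.354 m, P = 2.659 m (p = P/D = 1.129567); state ← (V=0, rpm=0)
set_airspeed(91.66): V ← 91.66 m/s
throttle_to(1879): rpm ← 1879
throttle_to(7455): rpm ← 7455
adjust_throttle(-1441): rpm ← 7455 -1441 = 6014
set_airspeed(30.15): V ← 30.15 m/s
throttle_to(5845): rpm ← 5845
final state: V = 30.15 m/s, rpm = 5845 → n = rpm/60 = 97.416667 rev/s
J = V / (n·D) = 30.15 / (97.416667 × 2.354) = 0.131476
regime bands: climb J<0.5648 | cruise [0.5648, 1.1296) | windmill J≥1.1296
J = 0.1315 → climb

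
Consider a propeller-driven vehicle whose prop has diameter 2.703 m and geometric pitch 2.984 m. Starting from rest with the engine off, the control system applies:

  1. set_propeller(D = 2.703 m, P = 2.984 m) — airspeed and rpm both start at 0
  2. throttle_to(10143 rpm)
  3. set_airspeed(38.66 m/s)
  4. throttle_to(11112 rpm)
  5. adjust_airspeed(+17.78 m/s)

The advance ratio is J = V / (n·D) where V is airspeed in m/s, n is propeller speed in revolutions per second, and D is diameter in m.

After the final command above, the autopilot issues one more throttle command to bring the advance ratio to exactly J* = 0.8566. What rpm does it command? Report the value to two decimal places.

rpm = 1462.56

set_propeller: D = 2.703 m, P = 2.984 m (p = P/D = 1.103959); state ← (V=0, rpm=0)
throttle_to(10143): rpm ← 10143
set_airspeed(38.66): V ← 38.66 m/s
throttle_to(11112): rpm ← 11112
adjust_airspeed(+17.78): V ← 38.66 +17.78 = 56.44 m/s
final state: V = 56.44 m/s, rpm = 11112 → n = rpm/60 = 185.200000 rev/s
target J* = 0.8566; solve J* = V/(n·D) for n: n = V/(J*·D) = 56.44/(0.8566 × 2.703) = 24.376025 rev/s
rpm = 60·n = 1462.561509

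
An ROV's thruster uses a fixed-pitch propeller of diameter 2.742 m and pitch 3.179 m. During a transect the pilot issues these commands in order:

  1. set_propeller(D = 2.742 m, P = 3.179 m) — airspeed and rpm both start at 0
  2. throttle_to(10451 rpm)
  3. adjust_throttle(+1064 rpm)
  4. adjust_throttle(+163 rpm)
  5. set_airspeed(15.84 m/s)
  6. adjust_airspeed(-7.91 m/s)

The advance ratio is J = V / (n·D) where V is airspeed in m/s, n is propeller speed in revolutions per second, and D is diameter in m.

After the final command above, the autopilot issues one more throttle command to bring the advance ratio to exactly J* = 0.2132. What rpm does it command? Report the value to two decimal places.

rpm = 813.90

set_propeller: D = 2.742 m, P = 3.179 m (p = P/D = 1.159373); state ← (V=0, rpm=0)
throttle_to(10451): rpm ← 10451
adjust_throttle(+1064): rpm ← 10451 +1064 = 11515
adjust_throttle(+163): rpm ← 11515 +163 = 11678
set_airspeed(15.84): V ← 15.84 m/s
adjust_airspeed(-7.91): V ← 15.84 -7.91 = 7.93 m/s
final state: V = 7.93 m/s, rpm = 11678 → n = rpm/60 = 194.633333 rev/s
target J* = 0.2132; solve J* = V/(n·D) for n: n = V/(J*·D) = 7.93/(0.2132 × 2.742) = 13.564961 rev/s
rpm = 60·n = 813.897636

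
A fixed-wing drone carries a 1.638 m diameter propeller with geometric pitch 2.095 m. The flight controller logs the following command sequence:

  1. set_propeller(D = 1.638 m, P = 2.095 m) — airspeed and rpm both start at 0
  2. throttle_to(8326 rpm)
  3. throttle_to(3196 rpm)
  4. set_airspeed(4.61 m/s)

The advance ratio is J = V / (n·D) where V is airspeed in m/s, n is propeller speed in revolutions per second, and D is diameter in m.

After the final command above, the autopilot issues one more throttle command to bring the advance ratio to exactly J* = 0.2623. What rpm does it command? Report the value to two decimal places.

set_propeller: D = 1.638 m, P = 2.095 m (p = P/D = 1.278999); state ← (V=0, rpm=0)
throttle_to(8326): rpm ← 8326
throttle_to(3196): rpm ← 3196
set_airspeed(4.61): V ← 4.61 m/s
final state: V = 4.61 m/s, rpm = 3196 → n = rpm/60 = 53.266667 rev/s
target J* = 0.2623; solve J* = V/(n·D) for n: n = V/(J*·D) = 4.61/(0.2623 × 1.638) = 10.729729 rev/s
rpm = 60·n = 643.783717

rpm = 643.78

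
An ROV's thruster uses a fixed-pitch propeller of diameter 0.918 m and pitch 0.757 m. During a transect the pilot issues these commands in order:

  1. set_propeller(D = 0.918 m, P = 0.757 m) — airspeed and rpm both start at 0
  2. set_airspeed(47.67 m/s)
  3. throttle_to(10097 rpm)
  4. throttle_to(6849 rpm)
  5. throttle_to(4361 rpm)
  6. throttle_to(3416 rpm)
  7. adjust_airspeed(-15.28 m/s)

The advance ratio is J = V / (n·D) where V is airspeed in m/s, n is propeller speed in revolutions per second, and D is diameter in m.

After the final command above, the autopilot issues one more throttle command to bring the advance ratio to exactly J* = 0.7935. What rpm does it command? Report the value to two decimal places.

set_propeller: D = 0.918 m, P = 0.757 m (p = P/D = 0.824619); state ← (V=0, rpm=0)
set_airspeed(47.67): V ← 47.67 m/s
throttle_to(10097): rpm ← 10097
throttle_to(6849): rpm ← 6849
throttle_to(4361): rpm ← 4361
throttle_to(3416): rpm ← 3416
adjust_airspeed(-15.28): V ← 47.67 -15.28 = 32.39 m/s
final state: V = 32.39 m/s, rpm = 3416 → n = rpm/60 = 56.933333 rev/s
target J* = 0.7935; solve J* = V/(n·D) for n: n = V/(J*·D) = 32.39/(0.7935 × 0.918) = 44.465311 rev/s
rpm = 60·n = 2667.918669

rpm = 2667.92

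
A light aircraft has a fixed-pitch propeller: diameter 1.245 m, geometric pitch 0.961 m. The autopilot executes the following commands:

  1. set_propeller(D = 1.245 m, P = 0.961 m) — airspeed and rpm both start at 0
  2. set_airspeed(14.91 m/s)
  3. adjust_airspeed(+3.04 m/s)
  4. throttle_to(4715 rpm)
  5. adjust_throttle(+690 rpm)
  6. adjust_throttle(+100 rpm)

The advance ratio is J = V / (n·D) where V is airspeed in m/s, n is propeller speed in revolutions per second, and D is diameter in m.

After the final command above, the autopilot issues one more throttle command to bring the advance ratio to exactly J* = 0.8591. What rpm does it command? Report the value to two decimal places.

rpm = 1006.94

set_propeller: D = 1.245 m, P = 0.961 m (p = P/D = 0.771888); state ← (V=0, rpm=0)
set_airspeed(14.91): V ← 14.91 m/s
adjust_airspeed(+3.04): V ← 14.91 +3.04 = 17.95 m/s
throttle_to(4715): rpm ← 4715
adjust_throttle(+690): rpm ← 4715 +690 = 5405
adjust_throttle(+100): rpm ← 5405 +100 = 5505
final state: V = 17.95 m/s, rpm = 5505 → n = rpm/60 = 91.750000 rev/s
target J* = 0.8591; solve J* = V/(n·D) for n: n = V/(J*·D) = 17.95/(0.8591 × 1.245) = 16.782296 rev/s
rpm = 60·n = 1006.937773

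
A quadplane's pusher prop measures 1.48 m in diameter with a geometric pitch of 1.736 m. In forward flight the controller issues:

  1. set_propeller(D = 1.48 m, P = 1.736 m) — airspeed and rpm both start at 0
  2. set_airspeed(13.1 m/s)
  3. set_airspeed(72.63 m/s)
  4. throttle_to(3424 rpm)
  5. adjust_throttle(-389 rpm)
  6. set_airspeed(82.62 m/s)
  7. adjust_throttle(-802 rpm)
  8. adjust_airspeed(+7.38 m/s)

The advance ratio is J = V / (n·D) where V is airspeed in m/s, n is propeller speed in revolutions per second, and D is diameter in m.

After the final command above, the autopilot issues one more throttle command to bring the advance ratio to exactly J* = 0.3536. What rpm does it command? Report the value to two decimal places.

rpm = 10318.58

set_propeller: D = 1.48 m, P = 1.736 m (p = P/D = 1.172973); state ← (V=0, rpm=0)
set_airspeed(13.1): V ← 13.1 m/s
set_airspeed(72.63): V ← 72.63 m/s
throttle_to(3424): rpm ← 3424
adjust_throttle(-389): rpm ← 3424 -389 = 3035
set_airspeed(82.62): V ← 82.62 m/s
adjust_throttle(-802): rpm ← 3035 -802 = 2233
adjust_airspeed(+7.38): V ← 82.62 +7.38 = 90 m/s
final state: V = 90 m/s, rpm = 2233 → n = rpm/60 = 37.216667 rev/s
target J* = 0.3536; solve J* = V/(n·D) for n: n = V/(J*·D) = 90/(0.3536 × 1.48) = 171.976275 rev/s
rpm = 60·n = 10318.576495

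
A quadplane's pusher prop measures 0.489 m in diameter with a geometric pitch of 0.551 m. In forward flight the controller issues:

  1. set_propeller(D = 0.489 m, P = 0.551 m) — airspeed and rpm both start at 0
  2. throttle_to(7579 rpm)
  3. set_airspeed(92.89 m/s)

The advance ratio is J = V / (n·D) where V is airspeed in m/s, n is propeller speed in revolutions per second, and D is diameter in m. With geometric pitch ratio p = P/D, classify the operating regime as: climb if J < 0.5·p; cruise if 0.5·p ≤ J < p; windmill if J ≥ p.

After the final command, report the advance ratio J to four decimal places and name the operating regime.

set_propeller: D = 0.489 m, P = 0.551 m (p = P/D = 1.126789); state ← (V=0, rpm=0)
throttle_to(7579): rpm ← 7579
set_airspeed(92.89): V ← 92.89 m/s
final state: V = 92.89 m/s, rpm = 7579 → n = rpm/60 = 126.316667 rev/s
J = V / (n·D) = 92.89 / (126.316667 × 0.489) = 1.503832
regime bands: climb J<0.5634 | cruise [0.5634, 1.1268) | windmill J≥1.1268
J = 1.5038 → windmill

J = 1.5038, regime = windmill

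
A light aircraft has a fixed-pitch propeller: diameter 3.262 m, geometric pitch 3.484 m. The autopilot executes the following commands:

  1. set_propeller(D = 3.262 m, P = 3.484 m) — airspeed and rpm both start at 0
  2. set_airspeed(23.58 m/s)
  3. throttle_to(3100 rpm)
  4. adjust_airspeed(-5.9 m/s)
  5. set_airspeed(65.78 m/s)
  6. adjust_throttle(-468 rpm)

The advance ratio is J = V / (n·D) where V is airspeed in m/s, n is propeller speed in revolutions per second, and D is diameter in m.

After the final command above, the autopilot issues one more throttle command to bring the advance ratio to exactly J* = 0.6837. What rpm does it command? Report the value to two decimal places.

rpm = 1769.68

set_propeller: D = 3.262 m, P = 3.484 m (p = P/D = 1.068056); state ← (V=0, rpm=0)
set_airspeed(23.58): V ← 23.58 m/s
throttle_to(3100): rpm ← 3100
adjust_airspeed(-5.9): V ← 23.58 -5.9 = 17.68 m/s
set_airspeed(65.78): V ← 65.78 m/s
adjust_throttle(-468): rpm ← 3100 -468 = 2632
final state: V = 65.78 m/s, rpm = 2632 → n = rpm/60 = 43.866667 rev/s
target J* = 0.6837; solve J* = V/(n·D) for n: n = V/(J*·D) = 65.78/(0.6837 × 3.262) = 29.494724 rev/s
rpm = 60·n = 1769.683424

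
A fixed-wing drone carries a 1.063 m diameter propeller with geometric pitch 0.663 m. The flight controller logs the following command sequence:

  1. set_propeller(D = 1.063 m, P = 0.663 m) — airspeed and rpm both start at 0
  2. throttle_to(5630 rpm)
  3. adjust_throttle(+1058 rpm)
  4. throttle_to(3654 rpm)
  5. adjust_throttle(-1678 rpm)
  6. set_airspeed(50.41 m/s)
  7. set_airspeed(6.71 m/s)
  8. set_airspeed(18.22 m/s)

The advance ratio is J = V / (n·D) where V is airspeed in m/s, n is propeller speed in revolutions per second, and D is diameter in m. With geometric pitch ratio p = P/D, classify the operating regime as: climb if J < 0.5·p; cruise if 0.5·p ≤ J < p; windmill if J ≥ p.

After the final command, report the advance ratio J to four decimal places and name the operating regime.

J = 0.5205, regime = cruise

set_propeller: D = 1.063 m, P = 0.663 m (p = P/D = 0.623706); state ← (V=0, rpm=0)
throttle_to(5630): rpm ← 5630
adjust_throttle(+1058): rpm ← 5630 +1058 = 6688
throttle_to(3654): rpm ← 3654
adjust_throttle(-1678): rpm ← 3654 -1678 = 1976
set_airspeed(50.41): V ← 50.41 m/s
set_airspeed(6.71): V ← 6.71 m/s
set_airspeed(18.22): V ← 18.22 m/s
final state: V = 18.22 m/s, rpm = 1976 → n = rpm/60 = 32.933333 rev/s
J = V / (n·D) = 18.22 / (32.933333 × 1.063) = 0.520450
regime bands: climb J<0.3119 | cruise [0.3119, 0.6237) | windmill J≥0.6237
J = 0.5205 → cruise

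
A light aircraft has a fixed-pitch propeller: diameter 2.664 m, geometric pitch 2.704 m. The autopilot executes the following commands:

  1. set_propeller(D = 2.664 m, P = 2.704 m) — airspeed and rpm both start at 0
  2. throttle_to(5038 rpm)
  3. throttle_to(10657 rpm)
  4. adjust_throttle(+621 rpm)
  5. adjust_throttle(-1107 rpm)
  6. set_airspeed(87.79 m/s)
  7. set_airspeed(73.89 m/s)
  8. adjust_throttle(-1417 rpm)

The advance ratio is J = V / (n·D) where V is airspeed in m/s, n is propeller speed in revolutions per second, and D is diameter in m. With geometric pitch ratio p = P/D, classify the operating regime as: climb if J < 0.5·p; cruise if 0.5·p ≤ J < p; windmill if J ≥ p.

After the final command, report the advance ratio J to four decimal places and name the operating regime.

set_propeller: D = 2.664 m, P = 2.704 m (p = P/D = 1.015015); state ← (V=0, rpm=0)
throttle_to(5038): rpm ← 5038
throttle_to(10657): rpm ← 10657
adjust_throttle(+621): rpm ← 10657 +621 = 11278
adjust_throttle(-1107): rpm ← 11278 -1107 = 10171
set_airspeed(87.79): V ← 87.79 m/s
set_airspeed(73.89): V ← 73.89 m/s
adjust_throttle(-1417): rpm ← 10171 -1417 = 8754
final state: V = 73.89 m/s, rpm = 8754 → n = rpm/60 = 145.900000 rev/s
J = V / (n·D) = 73.89 / (145.900000 × 2.664) = 0.190106
regime bands: climb J<0.5075 | cruise [0.5075, 1.0150) | windmill J≥1.0150
J = 0.1901 → climb

J = 0.1901, regime = climb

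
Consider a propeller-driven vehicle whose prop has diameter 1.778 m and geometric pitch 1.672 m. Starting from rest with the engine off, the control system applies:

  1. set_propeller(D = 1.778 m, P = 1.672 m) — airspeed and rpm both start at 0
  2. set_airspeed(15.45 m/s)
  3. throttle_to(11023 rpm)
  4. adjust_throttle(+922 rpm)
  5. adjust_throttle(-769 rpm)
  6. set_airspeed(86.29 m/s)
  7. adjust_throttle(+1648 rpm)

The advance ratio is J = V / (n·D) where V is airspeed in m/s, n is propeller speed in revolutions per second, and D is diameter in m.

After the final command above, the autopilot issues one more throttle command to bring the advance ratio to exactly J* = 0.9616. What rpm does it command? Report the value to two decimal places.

rpm = 3028.21

set_propeller: D = 1.778 m, P = 1.672 m (p = P/D = 0.940382); state ← (V=0, rpm=0)
set_airspeed(15.45): V ← 15.45 m/s
throttle_to(11023): rpm ← 11023
adjust_throttle(+922): rpm ← 11023 +922 = 11945
adjust_throttle(-769): rpm ← 11945 -769 = 11176
set_airspeed(86.29): V ← 86.29 m/s
adjust_throttle(+1648): rpm ← 11176 +1648 = 12824
final state: V = 86.29 m/s, rpm = 12824 → n = rpm/60 = 213.733333 rev/s
target J* = 0.9616; solve J* = V/(n·D) for n: n = V/(J*·D) = 86.29/(0.9616 × 1.778) = 50.470111 rev/s
rpm = 60·n = 3028.206645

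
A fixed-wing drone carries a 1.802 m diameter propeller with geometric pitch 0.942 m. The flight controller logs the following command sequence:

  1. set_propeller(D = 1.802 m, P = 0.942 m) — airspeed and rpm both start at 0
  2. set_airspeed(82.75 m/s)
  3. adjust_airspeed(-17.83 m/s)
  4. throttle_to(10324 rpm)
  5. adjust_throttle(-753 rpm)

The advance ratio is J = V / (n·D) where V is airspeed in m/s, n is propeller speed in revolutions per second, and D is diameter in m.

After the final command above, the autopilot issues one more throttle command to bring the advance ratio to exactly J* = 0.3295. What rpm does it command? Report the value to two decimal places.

rpm = 6560.24

set_propeller: D = 1.802 m, P = 0.942 m (p = P/D = 0.522752); state ← (V=0, rpm=0)
set_airspeed(82.75): V ← 82.75 m/s
adjust_airspeed(-17.83): V ← 82.75 -17.83 = 64.92 m/s
throttle_to(10324): rpm ← 10324
adjust_throttle(-753): rpm ← 10324 -753 = 9571
final state: V = 64.92 m/s, rpm = 9571 → n = rpm/60 = 159.516667 rev/s
target J* = 0.3295; solve J* = V/(n·D) for n: n = V/(J*·D) = 64.92/(0.3295 × 1.802) = 109.337290 rev/s
rpm = 60·n = 6560.237403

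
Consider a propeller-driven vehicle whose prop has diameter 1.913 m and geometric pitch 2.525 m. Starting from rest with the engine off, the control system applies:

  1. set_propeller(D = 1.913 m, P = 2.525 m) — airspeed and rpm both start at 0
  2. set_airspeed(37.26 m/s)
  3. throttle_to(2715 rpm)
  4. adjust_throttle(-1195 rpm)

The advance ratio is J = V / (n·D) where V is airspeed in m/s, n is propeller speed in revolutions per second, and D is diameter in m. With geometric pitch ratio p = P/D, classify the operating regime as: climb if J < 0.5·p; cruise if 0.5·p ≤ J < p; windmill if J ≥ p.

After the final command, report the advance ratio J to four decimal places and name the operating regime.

J = 0.7688, regime = cruise

set_propeller: D = 1.913 m, P = 2.525 m (p = P/D = 1.319916); state ← (V=0, rpm=0)
set_airspeed(37.26): V ← 37.26 m/s
throttle_to(2715): rpm ← 2715
adjust_throttle(-1195): rpm ← 2715 -1195 = 1520
final state: V = 37.26 m/s, rpm = 1520 → n = rpm/60 = 25.333333 rev/s
J = V / (n·D) = 37.26 / (25.333333 × 1.913) = 0.768839
regime bands: climb J<0.6600 | cruise [0.6600, 1.3199) | windmill J≥1.3199
J = 0.7688 → cruise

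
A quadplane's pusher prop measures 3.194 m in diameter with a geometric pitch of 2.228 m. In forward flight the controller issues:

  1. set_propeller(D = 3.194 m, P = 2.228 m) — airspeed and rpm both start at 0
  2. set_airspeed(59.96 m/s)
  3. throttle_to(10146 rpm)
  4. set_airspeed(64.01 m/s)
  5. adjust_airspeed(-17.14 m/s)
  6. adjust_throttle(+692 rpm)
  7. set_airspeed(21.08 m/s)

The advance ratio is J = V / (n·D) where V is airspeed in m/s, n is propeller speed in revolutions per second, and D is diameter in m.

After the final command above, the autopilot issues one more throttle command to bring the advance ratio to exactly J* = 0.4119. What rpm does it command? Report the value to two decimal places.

set_propeller: D = 3.194 m, P = 2.228 m (p = P/D = 0.697558); state ← (V=0, rpm=0)
set_airspeed(59.96): V ← 59.96 m/s
throttle_to(10146): rpm ← 10146
set_airspeed(64.01): V ← 64.01 m/s
adjust_airspeed(-17.14): V ← 64.01 -17.14 = 46.87 m/s
adjust_throttle(+692): rpm ← 10146 +692 = 10838
set_airspeed(21.08): V ← 21.08 m/s
final state: V = 21.08 m/s, rpm = 10838 → n = rpm/60 = 180.633333 rev/s
target J* = 0.4119; solve J* = V/(n·D) for n: n = V/(J*·D) = 21.08/(0.4119 × 3.194) = 16.023003 rev/s
rpm = 60·n = 961.380155

rpm = 961.38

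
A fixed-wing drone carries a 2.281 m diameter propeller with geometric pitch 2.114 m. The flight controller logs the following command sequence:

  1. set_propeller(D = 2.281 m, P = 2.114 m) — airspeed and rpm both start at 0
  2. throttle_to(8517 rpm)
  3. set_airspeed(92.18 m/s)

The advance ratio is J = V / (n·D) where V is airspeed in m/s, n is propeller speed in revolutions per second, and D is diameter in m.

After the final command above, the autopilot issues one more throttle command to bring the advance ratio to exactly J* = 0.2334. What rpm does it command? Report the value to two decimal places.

set_propeller: D = 2.281 m, P = 2.114 m (p = P/D = 0.926786); state ← (V=0, rpm=0)
throttle_to(8517): rpm ← 8517
set_airspeed(92.18): V ← 92.18 m/s
final state: V = 92.18 m/s, rpm = 8517 → n = rpm/60 = 141.950000 rev/s
target J* = 0.2334; solve J* = V/(n·D) for n: n = V/(J*·D) = 92.18/(0.2334 × 2.281) = 173.145244 rev/s
rpm = 60·n = 10388.714642

rpm = 10388.71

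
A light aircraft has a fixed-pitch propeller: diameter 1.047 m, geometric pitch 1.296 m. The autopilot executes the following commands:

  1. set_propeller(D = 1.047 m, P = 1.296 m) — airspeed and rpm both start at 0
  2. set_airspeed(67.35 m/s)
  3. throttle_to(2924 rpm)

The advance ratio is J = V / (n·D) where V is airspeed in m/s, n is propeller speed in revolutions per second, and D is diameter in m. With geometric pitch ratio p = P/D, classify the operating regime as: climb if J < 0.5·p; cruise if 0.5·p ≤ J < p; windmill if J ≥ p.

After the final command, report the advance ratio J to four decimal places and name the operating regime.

set_propeller: D = 1.047 m, P = 1.296 m (p = P/D = 1.237822); state ← (V=0, rpm=0)
set_airspeed(67.35): V ← 67.35 m/s
throttle_to(2924): rpm ← 2924
final state: V = 67.35 m/s, rpm = 2924 → n = rpm/60 = 48.733333 rev/s
J = V / (n·D) = 67.35 / (48.733333 × 1.047) = 1.319972
regime bands: climb J<0.6189 | cruise [0.6189, 1.2378) | windmill J≥1.2378
J = 1.3200 → windmill

J = 1.3200, regime = windmill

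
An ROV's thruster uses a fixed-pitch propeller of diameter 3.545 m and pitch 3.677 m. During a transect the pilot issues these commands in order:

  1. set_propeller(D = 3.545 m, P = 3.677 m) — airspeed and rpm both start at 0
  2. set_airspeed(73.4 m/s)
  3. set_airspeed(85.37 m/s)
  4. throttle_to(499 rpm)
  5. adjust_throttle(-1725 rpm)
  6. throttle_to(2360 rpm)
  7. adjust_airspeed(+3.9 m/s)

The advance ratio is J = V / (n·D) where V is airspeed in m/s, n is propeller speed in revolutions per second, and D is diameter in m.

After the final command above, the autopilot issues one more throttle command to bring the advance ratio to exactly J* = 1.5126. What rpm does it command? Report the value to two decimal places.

set_propeller: D = 3.545 m, P = 3.677 m (p = P/D = 1.037236); state ← (V=0, rpm=0)
set_airspeed(73.4): V ← 73.4 m/s
set_airspeed(85.37): V ← 85.37 m/s
throttle_to(499): rpm ← 499
adjust_throttle(-1725): rpm ← 499 -1725 = -1226
throttle_to(2360): rpm ← 2360
adjust_airspeed(+3.9): V ← 85.37 +3.9 = 89.27 m/s
final state: V = 89.27 m/s, rpm = 2360 → n = rpm/60 = 39.333333 rev/s
target J* = 1.5126; solve J* = V/(n·D) for n: n = V/(J*·D) = 89.27/(1.5126 × 3.545) = 16.648120 rev/s
rpm = 60·n = 998.887204

rpm = 998.89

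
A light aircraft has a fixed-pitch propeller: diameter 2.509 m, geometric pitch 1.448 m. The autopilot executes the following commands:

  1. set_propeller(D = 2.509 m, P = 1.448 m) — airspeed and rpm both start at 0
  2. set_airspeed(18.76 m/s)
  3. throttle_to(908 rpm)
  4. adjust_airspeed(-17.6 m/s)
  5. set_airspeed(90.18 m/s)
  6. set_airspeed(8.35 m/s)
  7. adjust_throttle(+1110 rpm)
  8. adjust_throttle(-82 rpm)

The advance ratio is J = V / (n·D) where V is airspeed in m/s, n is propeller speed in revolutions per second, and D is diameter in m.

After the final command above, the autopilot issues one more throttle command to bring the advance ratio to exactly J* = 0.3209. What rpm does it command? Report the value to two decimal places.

set_propeller: D = 2.509 m, P = 1.448 m (p = P/D = 0.577122); state ← (V=0, rpm=0)
set_airspeed(18.76): V ← 18.76 m/s
throttle_to(908): rpm ← 908
adjust_airspeed(-17.6): V ← 18.76 -17.6 = 1.16 m/s
set_airspeed(90.18): V ← 90.18 m/s
set_airspeed(8.35): V ← 8.35 m/s
adjust_throttle(+1110): rpm ← 908 +1110 = 2018
adjust_throttle(-82): rpm ← 2018 -82 = 1936
final state: V = 8.35 m/s, rpm = 1936 → n = rpm/60 = 32.266667 rev/s
target J* = 0.3209; solve J* = V/(n·D) for n: n = V/(J*·D) = 8.35/(0.3209 × 2.509) = 10.370892 rev/s
rpm = 60·n = 622.253499

rpm = 622.25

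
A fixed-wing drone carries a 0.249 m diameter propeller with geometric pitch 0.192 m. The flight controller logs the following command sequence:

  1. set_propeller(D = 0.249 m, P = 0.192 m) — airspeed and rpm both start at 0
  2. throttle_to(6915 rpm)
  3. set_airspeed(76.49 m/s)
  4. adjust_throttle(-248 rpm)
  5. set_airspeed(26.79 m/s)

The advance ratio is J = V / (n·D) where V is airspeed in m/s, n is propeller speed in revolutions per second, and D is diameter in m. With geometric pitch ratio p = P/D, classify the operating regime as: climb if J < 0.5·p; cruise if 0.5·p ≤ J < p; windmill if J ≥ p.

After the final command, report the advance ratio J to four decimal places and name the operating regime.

set_propeller: D = 0.249 m, P = 0.192 m (p = P/D = 0.771084); state ← (V=0, rpm=0)
throttle_to(6915): rpm ← 6915
set_airspeed(76.49): V ← 76.49 m/s
adjust_throttle(-248): rpm ← 6915 -248 = 6667
set_airspeed(26.79): V ← 26.79 m/s
final state: V = 26.79 m/s, rpm = 6667 → n = rpm/60 = 111.116667 rev/s
J = V / (n·D) = 26.79 / (111.116667 × 0.249) = 0.968265
regime bands: climb J<0.3855 | cruise [0.3855, 0.7711) | windmill J≥0.7711
J = 0.9683 → windmill

J = 0.9683, regime = windmill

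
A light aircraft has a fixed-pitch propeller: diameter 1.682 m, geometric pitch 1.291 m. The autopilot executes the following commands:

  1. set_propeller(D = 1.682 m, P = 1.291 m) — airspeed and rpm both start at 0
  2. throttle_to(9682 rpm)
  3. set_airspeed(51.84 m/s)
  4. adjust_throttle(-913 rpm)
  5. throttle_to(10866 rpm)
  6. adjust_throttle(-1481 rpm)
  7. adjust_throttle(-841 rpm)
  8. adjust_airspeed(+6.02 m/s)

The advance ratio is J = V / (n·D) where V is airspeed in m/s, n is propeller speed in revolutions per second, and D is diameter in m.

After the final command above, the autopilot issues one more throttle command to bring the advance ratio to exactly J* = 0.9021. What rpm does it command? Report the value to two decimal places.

rpm = 2287.96

set_propeller: D = 1.682 m, P = 1.291 m (p = P/D = 0.767539); state ← (V=0, rpm=0)
throttle_to(9682): rpm ← 9682
set_airspeed(51.84): V ← 51.84 m/s
adjust_throttle(-913): rpm ← 9682 -913 = 8769
throttle_to(10866): rpm ← 10866
adjust_throttle(-1481): rpm ← 10866 -1481 = 9385
adjust_throttle(-841): rpm ← 9385 -841 = 8544
adjust_airspeed(+6.02): V ← 51.84 +6.02 = 57.86 m/s
final state: V = 57.86 m/s, rpm = 8544 → n = rpm/60 = 142.400000 rev/s
target J* = 0.9021; solve J* = V/(n·D) for n: n = V/(J*·D) = 57.86/(0.9021 × 1.682) = 38.132717 rev/s
rpm = 60·n = 2287.963045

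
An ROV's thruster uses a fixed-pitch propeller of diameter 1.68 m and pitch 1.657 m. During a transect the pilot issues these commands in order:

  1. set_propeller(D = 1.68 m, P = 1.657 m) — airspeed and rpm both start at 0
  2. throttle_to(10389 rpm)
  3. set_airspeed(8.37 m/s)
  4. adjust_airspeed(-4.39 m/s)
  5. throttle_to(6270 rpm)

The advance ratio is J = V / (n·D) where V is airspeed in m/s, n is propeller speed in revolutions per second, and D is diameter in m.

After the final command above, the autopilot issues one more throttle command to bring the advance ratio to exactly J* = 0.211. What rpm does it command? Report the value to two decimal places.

rpm = 673.66

set_propeller: D = 1.68 m, P = 1.657 m (p = P/D = 0.986310); state ← (V=0, rpm=0)
throttle_to(10389): rpm ← 10389
set_airspeed(8.37): V ← 8.37 m/s
adjust_airspeed(-4.39): V ← 8.37 -4.39 = 3.98 m/s
throttle_to(6270): rpm ← 6270
final state: V = 3.98 m/s, rpm = 6270 → n = rpm/60 = 104.500000 rev/s
target J* = 0.211; solve J* = V/(n·D) for n: n = V/(J*·D) = 3.98/(0.211 × 1.68) = 11.227714 rev/s
rpm = 60·n = 673.662830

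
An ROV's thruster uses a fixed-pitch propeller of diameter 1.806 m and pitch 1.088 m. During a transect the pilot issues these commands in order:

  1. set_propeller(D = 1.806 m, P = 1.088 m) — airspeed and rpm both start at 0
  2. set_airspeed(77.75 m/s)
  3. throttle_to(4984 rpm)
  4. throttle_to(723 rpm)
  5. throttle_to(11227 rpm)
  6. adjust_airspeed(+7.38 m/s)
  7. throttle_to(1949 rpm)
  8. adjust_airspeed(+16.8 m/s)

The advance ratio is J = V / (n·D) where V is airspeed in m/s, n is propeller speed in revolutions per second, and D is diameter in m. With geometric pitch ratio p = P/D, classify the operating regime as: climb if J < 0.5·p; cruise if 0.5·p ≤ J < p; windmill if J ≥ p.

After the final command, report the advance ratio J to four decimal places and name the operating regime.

set_propeller: D = 1.806 m, P = 1.088 m (p = P/D = 0.602436); state ← (V=0, rpm=0)
set_airspeed(77.75): V ← 77.75 m/s
throttle_to(4984): rpm ← 4984
throttle_to(723): rpm ← 723
throttle_to(11227): rpm ← 11227
adjust_airspeed(+7.38): V ← 77.75 +7.38 = 85.13 m/s
throttle_to(1949): rpm ← 1949
adjust_airspeed(+16.8): V ← 85.13 +16.8 = 101.93 m/s
final state: V = 101.93 m/s, rpm = 1949 → n = rpm/60 = 32.483333 rev/s
J = V / (n·D) = 101.93 / (32.483333 × 1.806) = 1.737496
regime bands: climb J<0.3012 | cruise [0.3012, 0.6024) | windmill J≥0.6024
J = 1.7375 → windmill

J = 1.7375, regime = windmill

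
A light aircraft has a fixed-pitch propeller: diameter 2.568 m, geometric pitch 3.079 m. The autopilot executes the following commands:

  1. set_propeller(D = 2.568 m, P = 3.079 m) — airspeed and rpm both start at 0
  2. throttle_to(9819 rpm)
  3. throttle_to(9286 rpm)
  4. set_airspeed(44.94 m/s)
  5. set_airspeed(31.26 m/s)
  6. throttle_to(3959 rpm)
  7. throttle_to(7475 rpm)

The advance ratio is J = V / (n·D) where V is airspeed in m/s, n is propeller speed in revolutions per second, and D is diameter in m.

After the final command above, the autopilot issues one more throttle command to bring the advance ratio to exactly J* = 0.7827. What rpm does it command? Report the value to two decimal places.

rpm = 933.15

set_propeller: D = 2.568 m, P = 3.079 m (p = P/D = 1.198988); state ← (V=0, rpm=0)
throttle_to(9819): rpm ← 9819
throttle_to(9286): rpm ← 9286
set_airspeed(44.94): V ← 44.94 m/s
set_airspeed(31.26): V ← 31.26 m/s
throttle_to(3959): rpm ← 3959
throttle_to(7475): rpm ← 7475
final state: V = 31.26 m/s, rpm = 7475 → n = rpm/60 = 124.583333 rev/s
target J* = 0.7827; solve J* = V/(n·D) for n: n = V/(J*·D) = 31.26/(0.7827 × 2.568) = 15.552443 rev/s
rpm = 60·n = 933.146585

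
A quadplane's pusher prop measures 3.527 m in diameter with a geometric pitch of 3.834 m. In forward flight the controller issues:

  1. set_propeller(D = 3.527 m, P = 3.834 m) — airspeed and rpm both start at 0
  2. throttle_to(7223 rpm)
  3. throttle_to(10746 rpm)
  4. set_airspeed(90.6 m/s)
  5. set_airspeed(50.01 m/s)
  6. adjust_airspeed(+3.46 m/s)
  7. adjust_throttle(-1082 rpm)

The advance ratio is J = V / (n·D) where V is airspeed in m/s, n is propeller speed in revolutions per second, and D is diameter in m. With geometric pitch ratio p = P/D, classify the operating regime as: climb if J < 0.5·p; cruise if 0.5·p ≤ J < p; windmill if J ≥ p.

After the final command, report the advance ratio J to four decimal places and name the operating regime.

J = 0.0941, regime = climb

set_propeller: D = 3.527 m, P = 3.834 m (p = P/D = 1.087043); state ← (V=0, rpm=0)
throttle_to(7223): rpm ← 7223
throttle_to(10746): rpm ← 10746
set_airspeed(90.6): V ← 90.6 m/s
set_airspeed(50.01): V ← 50.01 m/s
adjust_airspeed(+3.46): V ← 50.01 +3.46 = 53.47 m/s
adjust_throttle(-1082): rpm ← 10746 -1082 = 9664
final state: V = 53.47 m/s, rpm = 9664 → n = rpm/60 = 161.066667 rev/s
J = V / (n·D) = 53.47 / (161.066667 × 3.527) = 0.094124
regime bands: climb J<0.5435 | cruise [0.5435, 1.0870) | windmill J≥1.0870
J = 0.0941 → climb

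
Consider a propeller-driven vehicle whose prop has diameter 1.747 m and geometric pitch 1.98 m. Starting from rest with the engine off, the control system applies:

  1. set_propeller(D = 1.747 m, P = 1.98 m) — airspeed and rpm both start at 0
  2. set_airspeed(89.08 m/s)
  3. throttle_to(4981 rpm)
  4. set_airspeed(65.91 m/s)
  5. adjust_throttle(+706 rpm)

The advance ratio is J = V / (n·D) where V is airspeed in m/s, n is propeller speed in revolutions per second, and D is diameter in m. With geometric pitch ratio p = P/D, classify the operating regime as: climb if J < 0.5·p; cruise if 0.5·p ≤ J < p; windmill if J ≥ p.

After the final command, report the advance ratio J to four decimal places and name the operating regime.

set_propeller: D = 1.747 m, P = 1.98 m (p = P/D = 1.133371); state ← (V=0, rpm=0)
set_airspeed(89.08): V ← 89.08 m/s
throttle_to(4981): rpm ← 4981
set_airspeed(65.91): V ← 65.91 m/s
adjust_throttle(+706): rpm ← 4981 +706 = 5687
final state: V = 65.91 m/s, rpm = 5687 → n = rpm/60 = 94.783333 rev/s
J = V / (n·D) = 65.91 / (94.783333 × 1.747) = 0.398040
regime bands: climb J<0.5667 | cruise [0.5667, 1.1334) | windmill J≥1.1334
J = 0.3980 → climb

J = 0.3980, regime = climb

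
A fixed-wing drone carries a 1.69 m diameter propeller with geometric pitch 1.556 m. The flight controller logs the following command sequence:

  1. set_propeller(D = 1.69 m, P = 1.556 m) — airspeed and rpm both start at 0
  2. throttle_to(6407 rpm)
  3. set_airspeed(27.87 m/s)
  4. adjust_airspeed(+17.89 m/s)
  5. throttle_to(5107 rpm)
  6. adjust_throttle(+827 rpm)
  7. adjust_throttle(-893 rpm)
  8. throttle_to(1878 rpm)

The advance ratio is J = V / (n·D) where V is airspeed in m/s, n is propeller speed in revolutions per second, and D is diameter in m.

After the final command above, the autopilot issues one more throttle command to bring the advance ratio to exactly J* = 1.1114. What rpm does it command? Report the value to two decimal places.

set_propeller: D = 1.69 m, P = 1.556 m (p = P/D = 0.920710); state ← (V=0, rpm=0)
throttle_to(6407): rpm ← 6407
set_airspeed(27.87): V ← 27.87 m/s
adjust_airspeed(+17.89): V ← 27.87 +17.89 = 45.76 m/s
throttle_to(5107): rpm ← 5107
adjust_throttle(+827): rpm ← 5107 +827 = 5934
adjust_throttle(-893): rpm ← 5934 -893 = 5041
throttle_to(1878): rpm ← 1878
final state: V = 45.76 m/s, rpm = 1878 → n = rpm/60 = 31.300000 rev/s
target J* = 1.1114; solve J* = V/(n·D) for n: n = V/(J*·D) = 45.76/(1.1114 × 1.69) = 24.362896 rev/s
rpm = 60·n = 1461.773785

rpm = 1461.77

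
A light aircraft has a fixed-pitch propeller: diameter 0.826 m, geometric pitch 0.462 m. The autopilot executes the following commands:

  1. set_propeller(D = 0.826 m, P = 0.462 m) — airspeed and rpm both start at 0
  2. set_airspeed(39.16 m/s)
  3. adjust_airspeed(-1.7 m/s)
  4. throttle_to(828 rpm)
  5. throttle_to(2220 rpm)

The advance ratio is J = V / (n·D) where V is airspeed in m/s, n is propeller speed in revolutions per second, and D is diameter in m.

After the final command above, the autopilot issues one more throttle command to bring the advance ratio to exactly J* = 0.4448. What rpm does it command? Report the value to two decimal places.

rpm = 6117.50

set_propeller: D = 0.826 m, P = 0.462 m (p = P/D = 0.559322); state ← (V=0, rpm=0)
set_airspeed(39.16): V ← 39.16 m/s
adjust_airspeed(-1.7): V ← 39.16 -1.7 = 37.46 m/s
throttle_to(828): rpm ← 828
throttle_to(2220): rpm ← 2220
final state: V = 37.46 m/s, rpm = 2220 → n = rpm/60 = 37.000000 rev/s
target J* = 0.4448; solve J* = V/(n·D) for n: n = V/(J*·D) = 37.46/(0.4448 × 0.826) = 101.958385 rev/s
rpm = 60·n = 6117.503092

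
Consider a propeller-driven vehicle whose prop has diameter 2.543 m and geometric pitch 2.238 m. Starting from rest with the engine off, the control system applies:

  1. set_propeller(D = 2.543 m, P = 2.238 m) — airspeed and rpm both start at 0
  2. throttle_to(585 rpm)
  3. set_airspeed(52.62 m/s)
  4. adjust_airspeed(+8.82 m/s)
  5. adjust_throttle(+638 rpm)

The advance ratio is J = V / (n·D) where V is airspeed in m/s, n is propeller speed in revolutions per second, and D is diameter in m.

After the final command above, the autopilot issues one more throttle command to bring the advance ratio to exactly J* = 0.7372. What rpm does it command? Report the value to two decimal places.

rpm = 1966.40

set_propeller: D = 2.543 m, P = 2.238 m (p = P/D = 0.880063); state ← (V=0, rpm=0)
throttle_to(585): rpm ← 585
set_airspeed(52.62): V ← 52.62 m/s
adjust_airspeed(+8.82): V ← 52.62 +8.82 = 61.44 m/s
adjust_throttle(+638): rpm ← 585 +638 = 1223
final state: V = 61.44 m/s, rpm = 1223 → n = rpm/60 = 20.383333 rev/s
target J* = 0.7372; solve J* = V/(n·D) for n: n = V/(J*·D) = 61.44/(0.7372 × 2.543) = 32.773251 rev/s
rpm = 60·n = 1966.395043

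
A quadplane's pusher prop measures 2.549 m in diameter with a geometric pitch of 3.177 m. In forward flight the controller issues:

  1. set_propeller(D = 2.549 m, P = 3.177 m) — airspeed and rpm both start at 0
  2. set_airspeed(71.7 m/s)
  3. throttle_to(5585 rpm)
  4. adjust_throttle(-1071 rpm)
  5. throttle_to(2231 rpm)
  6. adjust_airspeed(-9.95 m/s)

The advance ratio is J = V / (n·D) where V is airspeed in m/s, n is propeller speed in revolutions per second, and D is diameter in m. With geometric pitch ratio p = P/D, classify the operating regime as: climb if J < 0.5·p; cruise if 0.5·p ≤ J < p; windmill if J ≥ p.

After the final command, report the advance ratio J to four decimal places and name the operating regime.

J = 0.6515, regime = cruise

set_propeller: D = 2.549 m, P = 3.177 m (p = P/D = 1.246371); state ← (V=0, rpm=0)
set_airspeed(71.7): V ← 71.7 m/s
throttle_to(5585): rpm ← 5585
adjust_throttle(-1071): rpm ← 5585 -1071 = 4514
throttle_to(2231): rpm ← 2231
adjust_airspeed(-9.95): V ← 71.7 -9.95 = 61.75 m/s
final state: V = 61.75 m/s, rpm = 2231 → n = rpm/60 = 37.183333 rev/s
J = V / (n·D) = 61.75 / (37.183333 × 2.549) = 0.651507
regime bands: climb J<0.6232 | cruise [0.6232, 1.2464) | windmill J≥1.2464
J = 0.6515 → cruise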